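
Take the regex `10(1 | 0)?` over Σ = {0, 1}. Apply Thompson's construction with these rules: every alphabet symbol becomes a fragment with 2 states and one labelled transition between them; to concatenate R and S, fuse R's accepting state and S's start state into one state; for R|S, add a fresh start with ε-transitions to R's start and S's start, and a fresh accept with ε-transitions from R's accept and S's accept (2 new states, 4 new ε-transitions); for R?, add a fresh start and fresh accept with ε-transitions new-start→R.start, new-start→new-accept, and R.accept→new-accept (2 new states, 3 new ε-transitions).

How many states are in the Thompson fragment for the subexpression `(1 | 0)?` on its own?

8

Fragment for `(1 | 0)?`:
Each of the 2 symbol leaves contributes a 2-state fragment.
  1 | 0 = 6 states
  (1 | 0)? = 8 states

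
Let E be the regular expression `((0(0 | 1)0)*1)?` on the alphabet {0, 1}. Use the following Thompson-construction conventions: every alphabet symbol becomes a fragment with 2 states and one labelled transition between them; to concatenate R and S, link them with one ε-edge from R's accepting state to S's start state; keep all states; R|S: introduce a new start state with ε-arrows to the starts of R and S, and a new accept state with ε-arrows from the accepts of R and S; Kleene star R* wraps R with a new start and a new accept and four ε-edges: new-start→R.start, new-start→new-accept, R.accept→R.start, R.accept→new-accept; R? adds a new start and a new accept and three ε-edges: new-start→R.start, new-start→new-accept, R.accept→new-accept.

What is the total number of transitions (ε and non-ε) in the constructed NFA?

Bottom-up over the parse tree:
Each of the 5 symbol leaves contributes 1 transition (1 symbol, 0 ε).
  0 | 1 = 6 transitions (2 symbol, 4 ε)
  0(0 | 1)0 = 10 transitions (4 symbol, 6 ε)
  (0(0 | 1)0)* = 14 transitions (4 symbol, 10 ε)
  (0(0 | 1)0)*1 = 16 transitions (5 symbol, 11 ε)
  ((0(0 | 1)0)*1)? = 19 transitions (5 symbol, 14 ε)

19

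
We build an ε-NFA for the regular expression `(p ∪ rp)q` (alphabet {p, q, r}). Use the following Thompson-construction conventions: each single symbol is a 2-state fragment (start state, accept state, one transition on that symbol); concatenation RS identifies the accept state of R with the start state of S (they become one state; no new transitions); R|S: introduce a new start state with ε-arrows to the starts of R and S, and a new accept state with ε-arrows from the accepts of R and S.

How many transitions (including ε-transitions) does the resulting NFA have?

8

Per subexpression:
Each of the 4 symbol leaves contributes 1 transition (1 symbol, 0 ε).
  rp — 2 transitions (2 symbol, 0 ε)
  p ∪ rp — 7 transitions (3 symbol, 4 ε)
  (p ∪ rp)q — 8 transitions (4 symbol, 4 ε)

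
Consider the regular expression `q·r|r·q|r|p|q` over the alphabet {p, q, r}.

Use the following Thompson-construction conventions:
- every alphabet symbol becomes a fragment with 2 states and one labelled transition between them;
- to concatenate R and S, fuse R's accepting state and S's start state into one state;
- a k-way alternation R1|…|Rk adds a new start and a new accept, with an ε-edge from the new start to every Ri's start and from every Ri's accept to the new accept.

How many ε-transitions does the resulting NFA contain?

10

Recursing over subexpressions:
Each of the 7 symbol leaves contributes 0 ε-transitions.
  q·r — 0 ε-transitions
  r·q — 0 ε-transitions
  q·r|r·q|r|p|q — 10 ε-transitions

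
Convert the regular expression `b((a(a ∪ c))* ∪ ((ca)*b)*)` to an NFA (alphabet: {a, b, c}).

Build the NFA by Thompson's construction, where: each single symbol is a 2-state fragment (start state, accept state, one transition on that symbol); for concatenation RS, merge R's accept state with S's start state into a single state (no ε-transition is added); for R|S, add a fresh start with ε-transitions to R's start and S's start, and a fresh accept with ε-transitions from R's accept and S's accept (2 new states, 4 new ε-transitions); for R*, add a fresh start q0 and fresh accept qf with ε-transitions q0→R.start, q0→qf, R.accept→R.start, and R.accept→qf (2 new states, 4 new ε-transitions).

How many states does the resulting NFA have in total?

20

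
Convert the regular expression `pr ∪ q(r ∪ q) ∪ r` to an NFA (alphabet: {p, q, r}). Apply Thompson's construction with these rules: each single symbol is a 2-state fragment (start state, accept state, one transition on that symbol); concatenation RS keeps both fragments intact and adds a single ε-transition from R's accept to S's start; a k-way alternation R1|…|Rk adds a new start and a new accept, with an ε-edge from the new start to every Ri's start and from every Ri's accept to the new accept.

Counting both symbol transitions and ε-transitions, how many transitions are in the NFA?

Bottom-up over the parse tree:
Each of the 6 symbol leaves contributes 1 transition (1 symbol, 0 ε).
  pr → 3 transitions (2 symbol, 1 ε)
  r ∪ q → 6 transitions (2 symbol, 4 ε)
  q(r ∪ q) → 8 transitions (3 symbol, 5 ε)
  pr ∪ q(r ∪ q) ∪ r → 18 transitions (6 symbol, 12 ε)

18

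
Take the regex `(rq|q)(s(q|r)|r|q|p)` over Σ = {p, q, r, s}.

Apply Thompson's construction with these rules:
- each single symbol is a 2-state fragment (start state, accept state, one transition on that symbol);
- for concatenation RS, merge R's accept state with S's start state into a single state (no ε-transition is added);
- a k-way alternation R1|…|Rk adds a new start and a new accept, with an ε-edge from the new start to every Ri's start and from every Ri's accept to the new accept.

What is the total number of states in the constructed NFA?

21

Building bottom-up:
Each of the 9 symbol leaves contributes a 2-state fragment.
  rq = 3 states
  rq|q = 7 states
  q|r = 6 states
  s(q|r) = 7 states
  s(q|r)|r|q|p = 15 states
  (rq|q)(s(q|r)|r|q|p) = 21 states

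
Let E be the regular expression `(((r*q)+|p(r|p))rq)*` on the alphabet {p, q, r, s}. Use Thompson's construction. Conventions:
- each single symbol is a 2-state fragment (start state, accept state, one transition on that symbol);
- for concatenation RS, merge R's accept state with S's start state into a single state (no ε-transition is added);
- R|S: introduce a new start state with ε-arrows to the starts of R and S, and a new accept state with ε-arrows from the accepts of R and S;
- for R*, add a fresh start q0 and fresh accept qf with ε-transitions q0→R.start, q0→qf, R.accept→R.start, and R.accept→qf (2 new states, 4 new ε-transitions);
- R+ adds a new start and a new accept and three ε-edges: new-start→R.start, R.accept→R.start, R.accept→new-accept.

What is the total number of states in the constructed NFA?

Bottom-up over the parse tree:
Each of the 7 symbol leaves contributes a 2-state fragment.
  r* : 4 states
  r*q : 5 states
  (r*q)+ : 7 states
  r|p : 6 states
  p(r|p) : 7 states
  (r*q)+|p(r|p) : 16 states
  ((r*q)+|p(r|p))rq : 18 states
  (((r*q)+|p(r|p))rq)* : 20 states

20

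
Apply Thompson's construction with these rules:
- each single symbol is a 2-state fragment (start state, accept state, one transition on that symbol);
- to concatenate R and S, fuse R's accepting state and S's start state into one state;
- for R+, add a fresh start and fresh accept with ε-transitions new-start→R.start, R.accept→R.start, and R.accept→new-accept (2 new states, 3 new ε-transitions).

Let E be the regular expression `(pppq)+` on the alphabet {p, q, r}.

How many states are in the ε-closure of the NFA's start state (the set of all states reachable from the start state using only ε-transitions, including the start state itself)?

Let C(F) = |ε-closure(F.start)| within fragment F, and note whether F accepts ε. Symbol fragments have C = 1 and do not accept ε. Then:
  pppq — |closure| equals the left operand's closure size = 1 (its accept is not ε-reachable, so the closure stops there)
  (pppq)+ — |closure| = 1 + 1 = 2 (the body doesn't accept ε, so the new accept is not reached)

2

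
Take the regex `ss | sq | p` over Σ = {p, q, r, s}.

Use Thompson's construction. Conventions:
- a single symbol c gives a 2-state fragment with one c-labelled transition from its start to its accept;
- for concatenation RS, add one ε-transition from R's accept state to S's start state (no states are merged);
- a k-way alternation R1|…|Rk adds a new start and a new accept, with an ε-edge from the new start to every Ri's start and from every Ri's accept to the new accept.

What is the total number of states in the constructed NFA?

12

By structural recursion:
Each of the 5 symbol leaves contributes a 2-state fragment.
  ss : 4 states
  sq : 4 states
  ss | sq | p : 12 states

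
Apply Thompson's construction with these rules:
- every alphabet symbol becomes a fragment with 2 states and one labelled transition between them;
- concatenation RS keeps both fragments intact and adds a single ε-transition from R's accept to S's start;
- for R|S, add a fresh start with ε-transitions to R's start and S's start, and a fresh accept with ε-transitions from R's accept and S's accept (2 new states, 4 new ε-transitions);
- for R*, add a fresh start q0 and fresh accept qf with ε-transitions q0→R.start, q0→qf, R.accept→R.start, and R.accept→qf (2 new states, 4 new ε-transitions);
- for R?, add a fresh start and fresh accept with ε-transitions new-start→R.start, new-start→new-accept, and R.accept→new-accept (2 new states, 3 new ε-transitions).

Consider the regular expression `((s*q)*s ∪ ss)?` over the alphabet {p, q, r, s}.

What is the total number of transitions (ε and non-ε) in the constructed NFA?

By structural recursion:
Each of the 5 symbol leaves contributes 1 transition (1 symbol, 0 ε).
  s* : 5 transitions (1 symbol, 4 ε)
  s*q : 7 transitions (2 symbol, 5 ε)
  (s*q)* : 11 transitions (2 symbol, 9 ε)
  (s*q)*s : 13 transitions (3 symbol, 10 ε)
  ss : 3 transitions (2 symbol, 1 ε)
  (s*q)*s ∪ ss : 20 transitions (5 symbol, 15 ε)
  ((s*q)*s ∪ ss)? : 23 transitions (5 symbol, 18 ε)

23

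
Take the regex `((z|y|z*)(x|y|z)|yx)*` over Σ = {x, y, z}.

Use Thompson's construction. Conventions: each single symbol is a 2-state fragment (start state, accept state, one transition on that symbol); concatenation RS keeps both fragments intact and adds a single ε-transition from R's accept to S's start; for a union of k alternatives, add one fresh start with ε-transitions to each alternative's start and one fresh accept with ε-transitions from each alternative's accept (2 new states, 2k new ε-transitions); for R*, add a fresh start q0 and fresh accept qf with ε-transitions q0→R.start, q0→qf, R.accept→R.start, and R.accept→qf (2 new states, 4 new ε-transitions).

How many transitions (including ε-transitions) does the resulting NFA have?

34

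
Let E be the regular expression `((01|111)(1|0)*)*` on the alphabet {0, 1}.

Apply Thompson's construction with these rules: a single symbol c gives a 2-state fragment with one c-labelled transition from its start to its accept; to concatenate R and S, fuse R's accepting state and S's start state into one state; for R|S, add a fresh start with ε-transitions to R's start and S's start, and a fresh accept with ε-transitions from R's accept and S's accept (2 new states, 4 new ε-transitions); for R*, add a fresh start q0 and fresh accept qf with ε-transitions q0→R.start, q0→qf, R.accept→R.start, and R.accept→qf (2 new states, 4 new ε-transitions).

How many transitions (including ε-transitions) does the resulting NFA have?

23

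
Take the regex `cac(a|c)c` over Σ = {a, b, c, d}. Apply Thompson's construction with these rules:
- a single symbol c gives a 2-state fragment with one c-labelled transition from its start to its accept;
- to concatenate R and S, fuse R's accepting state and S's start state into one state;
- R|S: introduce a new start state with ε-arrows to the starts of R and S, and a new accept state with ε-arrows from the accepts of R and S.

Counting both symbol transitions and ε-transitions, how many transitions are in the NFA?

10

Per subexpression:
Each of the 6 symbol leaves contributes 1 transition (1 symbol, 0 ε).
  a|c = 6 transitions (2 symbol, 4 ε)
  cac(a|c)c = 10 transitions (6 symbol, 4 ε)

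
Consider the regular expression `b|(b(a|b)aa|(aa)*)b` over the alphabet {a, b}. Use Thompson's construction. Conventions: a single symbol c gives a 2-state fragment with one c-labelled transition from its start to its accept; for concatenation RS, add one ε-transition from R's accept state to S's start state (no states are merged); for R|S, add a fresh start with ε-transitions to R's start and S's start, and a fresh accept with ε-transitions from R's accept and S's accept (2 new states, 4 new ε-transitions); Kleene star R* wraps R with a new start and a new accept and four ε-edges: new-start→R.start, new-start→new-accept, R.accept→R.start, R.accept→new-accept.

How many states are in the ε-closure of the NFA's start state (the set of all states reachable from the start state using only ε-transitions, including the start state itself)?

Compute the ε-closure size of each fragment's start state recursively; a symbol fragment's start has no outgoing ε-edge, so its closure is just itself (size 1).
  a|b → C = 1 + 1 + 1 = 3 (the new accept is not ε-reachable since no branch accepts ε)
  b(a|b)aa → C equals the left operand's closure size = 1 (its accept is not ε-reachable, so the closure stops there)
  aa → same as the first factor's closure: C = 1
  (aa)* → C = 1 (new start) + 1 (body) + 1 (new accept) = 3
  b(a|b)aa|(aa)* → new start ε-reaches every alternative's start; at least one alternative accepts ε, so the union's new accept is reached too: C = 1 + 1 + 3 + 1 = 6
  (b(a|b)aa|(aa)*)b → the left operand accepts ε, so the closure extends into the next operand (via the concat ε-link); C = 6 + 1 = 7
  b|(b(a|b)aa|(aa)*)b → new start ε-reaches every alternative's start; none of them accept ε, so the new accept is not reached: C = 1 + 1 + 7 = 9

9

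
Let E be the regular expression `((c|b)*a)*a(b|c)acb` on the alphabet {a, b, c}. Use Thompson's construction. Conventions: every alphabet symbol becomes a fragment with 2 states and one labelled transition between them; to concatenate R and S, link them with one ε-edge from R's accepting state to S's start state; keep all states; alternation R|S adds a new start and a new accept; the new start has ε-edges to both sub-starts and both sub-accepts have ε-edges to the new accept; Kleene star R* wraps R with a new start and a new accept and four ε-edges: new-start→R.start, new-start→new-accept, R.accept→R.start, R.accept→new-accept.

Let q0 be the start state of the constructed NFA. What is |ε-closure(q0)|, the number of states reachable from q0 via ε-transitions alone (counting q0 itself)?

9

Work bottom-up. For each fragment F, track |ε-closure(F.start)| and whether F's accept lies in that closure (i.e. whether F accepts ε). A single-symbol fragment has closure size 1 and does not accept ε.
  c|b → |closure| = 1 + 1 + 1 = 3 (the new accept is not ε-reachable since no branch accepts ε)
  (c|b)* → the star's fresh start ε-reaches both the body's start and the fresh accept: |closure| = 2 + 3 = 5
  (c|b)*a → the left operand accepts ε, so the closure extends into the next operand (via the concat ε-link); |closure| = 5 + 1 = 6
  ((c|b)*a)* → |closure| = 1 (new start) + 6 (body) + 1 (new accept) = 8
  b|c → new start ε-reaches every alternative's start; none of them accept ε, so the new accept is not reached: |closure| = 1 + 1 + 1 = 3
  ((c|b)*a)*a(b|c)acb → the left operand accepts ε, so the closure extends into the next operand (via the concat ε-link); |closure| = 8 + 1 = 9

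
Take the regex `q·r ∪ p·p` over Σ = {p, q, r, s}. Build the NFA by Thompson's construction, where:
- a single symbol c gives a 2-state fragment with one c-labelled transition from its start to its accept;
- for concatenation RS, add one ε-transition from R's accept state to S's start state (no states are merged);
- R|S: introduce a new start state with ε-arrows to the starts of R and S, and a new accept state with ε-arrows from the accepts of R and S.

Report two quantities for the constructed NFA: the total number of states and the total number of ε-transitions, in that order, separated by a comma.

10, 6

Per subexpression:
Each of the 4 symbol leaves contributes 2 states and 0 ε-transitions.
  q·r : 4 states, 1 ε-transition
  p·p : 4 states, 1 ε-transition
  q·r ∪ p·p : 10 states, 6 ε-transitions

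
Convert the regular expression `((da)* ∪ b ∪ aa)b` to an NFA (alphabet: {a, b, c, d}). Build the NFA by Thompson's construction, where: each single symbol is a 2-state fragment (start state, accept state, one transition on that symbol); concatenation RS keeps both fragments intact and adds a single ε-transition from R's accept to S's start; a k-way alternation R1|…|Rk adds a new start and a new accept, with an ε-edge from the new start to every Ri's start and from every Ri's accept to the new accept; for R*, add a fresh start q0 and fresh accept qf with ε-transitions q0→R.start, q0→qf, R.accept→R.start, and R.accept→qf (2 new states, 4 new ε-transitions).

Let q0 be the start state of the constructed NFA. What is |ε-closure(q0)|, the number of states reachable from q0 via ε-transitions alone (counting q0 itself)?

8

Work bottom-up. For each fragment F, track |ε-closure(F.start)| and whether F's accept lies in that closure (i.e. whether F accepts ε). A single-symbol fragment has closure size 1 and does not accept ε.
  da — |closure| equals the left operand's closure size = 1 (its accept is not ε-reachable, so the closure stops there)
  (da)* — new start has ε-edges to the inner start and to the new accept, so |closure| = 2 + 1 = 3
  aa — |closure| equals the left operand's closure size = 1 (its accept is not ε-reachable, so the closure stops there)
  (da)* ∪ b ∪ aa — new start ε-reaches every alternative's start; at least one alternative accepts ε, so the union's new accept is reached too: |closure| = 1 + 3 + 1 + 1 + 1 = 7
  ((da)* ∪ b ∪ aa)b — the left operand accepts ε, so the closure extends into the next operand (via the concat ε-link); |closure| = 7 + 1 = 8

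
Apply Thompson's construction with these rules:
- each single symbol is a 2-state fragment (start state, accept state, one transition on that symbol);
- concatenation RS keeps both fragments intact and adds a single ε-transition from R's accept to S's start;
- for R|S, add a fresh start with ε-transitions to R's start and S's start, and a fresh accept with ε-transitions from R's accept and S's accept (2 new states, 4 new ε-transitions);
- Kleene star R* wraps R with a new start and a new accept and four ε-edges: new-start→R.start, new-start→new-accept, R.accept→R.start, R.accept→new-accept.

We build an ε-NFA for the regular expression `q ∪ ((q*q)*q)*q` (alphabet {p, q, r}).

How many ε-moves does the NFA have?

19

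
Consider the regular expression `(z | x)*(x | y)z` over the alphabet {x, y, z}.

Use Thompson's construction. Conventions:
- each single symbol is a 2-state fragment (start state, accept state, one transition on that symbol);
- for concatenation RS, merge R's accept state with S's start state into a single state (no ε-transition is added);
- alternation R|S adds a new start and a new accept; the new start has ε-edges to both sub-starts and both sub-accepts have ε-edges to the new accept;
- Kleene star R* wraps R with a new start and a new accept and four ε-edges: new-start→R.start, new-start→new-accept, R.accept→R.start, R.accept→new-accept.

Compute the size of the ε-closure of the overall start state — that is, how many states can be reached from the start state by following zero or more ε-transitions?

7

Let C(F) = |ε-closure(F.start)| within fragment F, and note whether F accepts ε. Symbol fragments have C = 1 and do not accept ε. Then:
  z | x : |ε-closure| = 1 + 1 + 1 = 3 (the new accept is not ε-reachable since no branch accepts ε)
  (z | x)* : |ε-closure| = 1 (new start) + 3 (body) + 1 (new accept) = 5
  x | y : |ε-closure| = 1 + 1 + 1 = 3 (the new accept is not ε-reachable since no branch accepts ε)
  (z | x)*(x | y)z : the left operand accepts ε, so the closure extends into the next operand (the shared merged state is already counted); |ε-closure| = 5 + (3−1) = 7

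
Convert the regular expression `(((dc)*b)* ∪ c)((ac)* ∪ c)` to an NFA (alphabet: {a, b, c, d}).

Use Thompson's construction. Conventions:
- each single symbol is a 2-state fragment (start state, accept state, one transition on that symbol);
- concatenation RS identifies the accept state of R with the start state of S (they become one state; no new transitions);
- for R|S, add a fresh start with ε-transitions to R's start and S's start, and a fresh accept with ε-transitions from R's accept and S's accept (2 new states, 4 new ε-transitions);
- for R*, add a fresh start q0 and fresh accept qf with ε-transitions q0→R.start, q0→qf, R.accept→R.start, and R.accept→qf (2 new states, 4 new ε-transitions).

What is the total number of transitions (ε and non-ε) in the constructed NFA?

By structural recursion:
Each of the 7 symbol leaves contributes 1 transition (1 symbol, 0 ε).
  dc = 2 transitions (2 symbol, 0 ε)
  (dc)* = 6 transitions (2 symbol, 4 ε)
  (dc)*b = 7 transitions (3 symbol, 4 ε)
  ((dc)*b)* = 11 transitions (3 symbol, 8 ε)
  ((dc)*b)* ∪ c = 16 transitions (4 symbol, 12 ε)
  ac = 2 transitions (2 symbol, 0 ε)
  (ac)* = 6 transitions (2 symbol, 4 ε)
  (ac)* ∪ c = 11 transitions (3 symbol, 8 ε)
  (((dc)*b)* ∪ c)((ac)* ∪ c) = 27 transitions (7 symbol, 20 ε)

27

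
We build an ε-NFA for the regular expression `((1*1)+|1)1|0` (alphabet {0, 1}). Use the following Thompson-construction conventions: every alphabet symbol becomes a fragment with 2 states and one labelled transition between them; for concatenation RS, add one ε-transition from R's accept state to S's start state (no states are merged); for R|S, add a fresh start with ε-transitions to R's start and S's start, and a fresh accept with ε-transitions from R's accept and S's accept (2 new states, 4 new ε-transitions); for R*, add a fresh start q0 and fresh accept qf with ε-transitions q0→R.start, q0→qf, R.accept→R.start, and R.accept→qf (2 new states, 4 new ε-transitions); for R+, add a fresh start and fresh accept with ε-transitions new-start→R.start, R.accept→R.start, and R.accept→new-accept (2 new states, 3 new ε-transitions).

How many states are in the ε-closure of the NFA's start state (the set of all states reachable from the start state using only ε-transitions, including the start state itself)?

9

Work bottom-up. For each fragment F, track |ε-closure(F.start)| and whether F's accept lies in that closure (i.e. whether F accepts ε). A single-symbol fragment has closure size 1 and does not accept ε.
  1* → |ε-closure| = 1 (new start) + 1 (body) + 1 (new accept) = 3
  1*1 → |ε-closure| = 3 + 1 = 4 (closure spills across the concat boundary because the left factor accepts ε)
  (1*1)+ → |ε-closure| = 1 + 4 = 5 (the body doesn't accept ε, so the new accept is not reached)
  (1*1)+|1 → new start ε-reaches every alternative's start; none of them accept ε, so the new accept is not reached: |ε-closure| = 1 + 5 + 1 = 7
  ((1*1)+|1)1 → same as the first factor's closure: |ε-closure| = 7
  ((1*1)+|1)1|0 → |ε-closure| = 1 + 7 + 1 = 9 (the new accept is not ε-reachable since no branch accepts ε)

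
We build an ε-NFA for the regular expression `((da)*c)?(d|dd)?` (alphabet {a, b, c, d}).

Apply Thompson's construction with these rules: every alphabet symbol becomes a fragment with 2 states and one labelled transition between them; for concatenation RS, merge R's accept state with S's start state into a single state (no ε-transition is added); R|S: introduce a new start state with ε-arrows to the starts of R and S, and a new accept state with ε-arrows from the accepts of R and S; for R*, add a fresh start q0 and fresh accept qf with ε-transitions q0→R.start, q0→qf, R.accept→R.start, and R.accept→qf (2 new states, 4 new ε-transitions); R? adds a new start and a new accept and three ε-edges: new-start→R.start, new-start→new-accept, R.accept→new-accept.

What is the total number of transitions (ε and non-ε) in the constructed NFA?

20

Building bottom-up:
Each of the 6 symbol leaves contributes 1 transition (1 symbol, 0 ε).
  da — 2 transitions (2 symbol, 0 ε)
  (da)* — 6 transitions (2 symbol, 4 ε)
  (da)*c — 7 transitions (3 symbol, 4 ε)
  ((da)*c)? — 10 transitions (3 symbol, 7 ε)
  dd — 2 transitions (2 symbol, 0 ε)
  d|dd — 7 transitions (3 symbol, 4 ε)
  (d|dd)? — 10 transitions (3 symbol, 7 ε)
  ((da)*c)?(d|dd)? — 20 transitions (6 symbol, 14 ε)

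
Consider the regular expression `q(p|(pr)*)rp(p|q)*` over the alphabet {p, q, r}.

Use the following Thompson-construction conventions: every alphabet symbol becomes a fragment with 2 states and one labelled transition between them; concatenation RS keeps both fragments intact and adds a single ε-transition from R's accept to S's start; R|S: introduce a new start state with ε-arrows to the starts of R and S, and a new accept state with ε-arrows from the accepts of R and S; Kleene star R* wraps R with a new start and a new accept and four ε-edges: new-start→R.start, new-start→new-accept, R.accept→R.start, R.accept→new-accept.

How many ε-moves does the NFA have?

21

Recursing over subexpressions:
Each of the 8 symbol leaves contributes 0 ε-transitions.
  pr = 1 ε-transition
  (pr)* = 5 ε-transitions
  p|(pr)* = 9 ε-transitions
  p|q = 4 ε-transitions
  (p|q)* = 8 ε-transitions
  q(p|(pr)*)rp(p|q)* = 21 ε-transitions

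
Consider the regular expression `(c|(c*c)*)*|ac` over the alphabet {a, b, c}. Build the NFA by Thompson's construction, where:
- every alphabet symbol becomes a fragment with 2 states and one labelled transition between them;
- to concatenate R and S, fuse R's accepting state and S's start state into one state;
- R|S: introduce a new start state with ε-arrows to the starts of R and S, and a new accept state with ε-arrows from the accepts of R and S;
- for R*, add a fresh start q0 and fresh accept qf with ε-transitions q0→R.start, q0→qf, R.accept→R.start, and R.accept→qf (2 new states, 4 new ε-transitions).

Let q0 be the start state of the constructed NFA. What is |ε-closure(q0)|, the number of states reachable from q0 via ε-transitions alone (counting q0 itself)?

Compute the ε-closure size of each fragment's start state recursively; a symbol fragment's start has no outgoing ε-edge, so its closure is just itself (size 1).
  c* — new start has ε-edges to the inner start and to the new accept, so |ε-closure| = 2 + 1 = 3
  c*c — |ε-closure| = 3 + (1−1) = 3 (closure spills across the concat boundary because the left factor accepts ε)
  (c*c)* — the star's fresh start ε-reaches both the body's start and the fresh accept: |ε-closure| = 2 + 3 = 5
  c|(c*c)* — |ε-closure| = 1 (new start) + (1 + 5) + 1 (new accept, since some branch ε-reaches its own accept) = 8
  (c|(c*c)*)* — new start has ε-edges to the inner start and to the new accept, so |ε-closure| = 2 + 8 = 10
  ac — same as the first factor's closure: |ε-closure| = 1
  (c|(c*c)*)*|ac — |ε-closure| = 1 (new start) + (10 + 1) + 1 (new accept, since some branch ε-reaches its own accept) = 13

13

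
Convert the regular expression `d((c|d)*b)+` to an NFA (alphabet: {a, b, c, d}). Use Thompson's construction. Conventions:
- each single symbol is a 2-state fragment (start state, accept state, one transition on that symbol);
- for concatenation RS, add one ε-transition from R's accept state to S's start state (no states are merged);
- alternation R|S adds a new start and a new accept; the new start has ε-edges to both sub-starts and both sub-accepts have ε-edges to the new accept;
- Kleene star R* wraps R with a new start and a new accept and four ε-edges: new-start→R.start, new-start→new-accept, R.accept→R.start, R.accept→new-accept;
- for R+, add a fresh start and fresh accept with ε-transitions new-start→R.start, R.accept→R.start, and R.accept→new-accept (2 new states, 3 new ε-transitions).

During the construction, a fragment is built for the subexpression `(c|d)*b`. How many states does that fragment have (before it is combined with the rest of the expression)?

10

Fragment for `(c|d)*b`:
Each of the 3 symbol leaves contributes a 2-state fragment.
  c|d : 6 states
  (c|d)* : 8 states
  (c|d)*b : 10 states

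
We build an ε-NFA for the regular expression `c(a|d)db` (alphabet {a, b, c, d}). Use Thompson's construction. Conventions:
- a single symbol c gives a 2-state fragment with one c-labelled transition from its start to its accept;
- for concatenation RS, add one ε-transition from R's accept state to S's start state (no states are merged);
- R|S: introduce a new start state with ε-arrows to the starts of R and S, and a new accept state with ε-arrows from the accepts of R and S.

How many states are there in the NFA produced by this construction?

12

Per subexpression:
Each of the 5 symbol leaves contributes a 2-state fragment.
  a|d = 6 states
  c(a|d)db = 12 states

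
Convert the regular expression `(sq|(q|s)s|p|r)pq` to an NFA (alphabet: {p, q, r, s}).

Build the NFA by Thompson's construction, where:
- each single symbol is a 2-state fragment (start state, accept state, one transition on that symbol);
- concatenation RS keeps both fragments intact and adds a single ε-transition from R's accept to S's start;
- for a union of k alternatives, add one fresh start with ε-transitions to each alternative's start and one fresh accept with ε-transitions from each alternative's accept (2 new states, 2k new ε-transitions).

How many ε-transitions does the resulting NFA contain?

16

Bottom-up over the parse tree:
Each of the 9 symbol leaves contributes 0 ε-transitions.
  sq : 1 ε-transition
  q|s : 4 ε-transitions
  (q|s)s : 5 ε-transitions
  sq|(q|s)s|p|r : 14 ε-transitions
  (sq|(q|s)s|p|r)pq : 16 ε-transitions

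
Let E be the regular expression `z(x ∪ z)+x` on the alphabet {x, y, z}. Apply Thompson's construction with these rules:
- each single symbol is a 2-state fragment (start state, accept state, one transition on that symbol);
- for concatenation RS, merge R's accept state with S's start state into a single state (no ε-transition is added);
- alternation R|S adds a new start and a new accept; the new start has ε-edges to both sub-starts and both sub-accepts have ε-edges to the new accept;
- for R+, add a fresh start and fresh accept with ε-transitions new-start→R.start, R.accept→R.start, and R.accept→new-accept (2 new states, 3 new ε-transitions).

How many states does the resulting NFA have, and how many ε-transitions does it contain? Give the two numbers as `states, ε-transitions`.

10, 7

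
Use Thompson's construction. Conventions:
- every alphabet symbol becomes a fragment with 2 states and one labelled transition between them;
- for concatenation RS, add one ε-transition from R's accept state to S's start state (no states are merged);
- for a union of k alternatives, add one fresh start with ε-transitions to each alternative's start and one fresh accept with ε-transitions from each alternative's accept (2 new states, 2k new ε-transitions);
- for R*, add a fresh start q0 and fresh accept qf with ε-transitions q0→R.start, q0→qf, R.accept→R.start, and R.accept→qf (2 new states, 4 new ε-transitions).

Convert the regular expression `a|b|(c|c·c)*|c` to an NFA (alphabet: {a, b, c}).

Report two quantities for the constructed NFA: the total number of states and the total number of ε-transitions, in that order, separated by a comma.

18, 17

Bottom-up over the parse tree:
Each of the 6 symbol leaves contributes 2 states and 0 ε-transitions.
  c·c → 4 states, 1 ε-transition
  c|c·c → 8 states, 5 ε-transitions
  (c|c·c)* → 10 states, 9 ε-transitions
  a|b|(c|c·c)*|c → 18 states, 17 ε-transitions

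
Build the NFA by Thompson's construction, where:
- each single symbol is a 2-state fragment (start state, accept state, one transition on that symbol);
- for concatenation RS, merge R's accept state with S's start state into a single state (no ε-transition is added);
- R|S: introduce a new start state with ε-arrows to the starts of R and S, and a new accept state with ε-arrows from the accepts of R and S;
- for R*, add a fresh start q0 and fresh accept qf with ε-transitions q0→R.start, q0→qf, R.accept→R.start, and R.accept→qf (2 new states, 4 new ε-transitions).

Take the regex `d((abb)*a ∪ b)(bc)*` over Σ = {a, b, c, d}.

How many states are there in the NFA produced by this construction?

Bottom-up over the parse tree:
Each of the 8 symbol leaves contributes a 2-state fragment.
  abb → 4 states
  (abb)* → 6 states
  (abb)*a → 7 states
  (abb)*a ∪ b → 11 states
  bc → 3 states
  (bc)* → 5 states
  d((abb)*a ∪ b)(bc)* → 16 states

16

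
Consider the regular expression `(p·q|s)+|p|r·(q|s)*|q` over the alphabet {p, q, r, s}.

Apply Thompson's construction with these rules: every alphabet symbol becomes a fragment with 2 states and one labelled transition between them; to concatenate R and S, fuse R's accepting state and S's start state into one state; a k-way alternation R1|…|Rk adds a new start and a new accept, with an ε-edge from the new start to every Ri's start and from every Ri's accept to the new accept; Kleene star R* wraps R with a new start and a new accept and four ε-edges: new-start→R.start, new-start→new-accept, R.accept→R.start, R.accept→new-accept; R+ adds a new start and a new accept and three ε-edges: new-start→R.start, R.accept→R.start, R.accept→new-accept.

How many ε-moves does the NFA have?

Bottom-up over the parse tree:
Each of the 8 symbol leaves contributes 0 ε-transitions.
  p·q : 0 ε-transitions
  p·q|s : 4 ε-transitions
  (p·q|s)+ : 7 ε-transitions
  q|s : 4 ε-transitions
  (q|s)* : 8 ε-transitions
  r·(q|s)* : 8 ε-transitions
  (p·q|s)+|p|r·(q|s)*|q : 23 ε-transitions

23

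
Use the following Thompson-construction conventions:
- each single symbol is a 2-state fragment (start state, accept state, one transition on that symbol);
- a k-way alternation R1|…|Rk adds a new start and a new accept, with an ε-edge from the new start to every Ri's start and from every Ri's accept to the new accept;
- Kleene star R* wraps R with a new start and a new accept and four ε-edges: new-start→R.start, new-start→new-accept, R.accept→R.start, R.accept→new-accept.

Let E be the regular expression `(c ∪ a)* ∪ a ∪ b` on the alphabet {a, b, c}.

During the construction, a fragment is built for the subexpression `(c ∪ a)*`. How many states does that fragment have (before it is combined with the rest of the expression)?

8

Fragment for `(c ∪ a)*`:
Each of the 2 symbol leaves contributes a 2-state fragment.
  c ∪ a → 6 states
  (c ∪ a)* → 8 states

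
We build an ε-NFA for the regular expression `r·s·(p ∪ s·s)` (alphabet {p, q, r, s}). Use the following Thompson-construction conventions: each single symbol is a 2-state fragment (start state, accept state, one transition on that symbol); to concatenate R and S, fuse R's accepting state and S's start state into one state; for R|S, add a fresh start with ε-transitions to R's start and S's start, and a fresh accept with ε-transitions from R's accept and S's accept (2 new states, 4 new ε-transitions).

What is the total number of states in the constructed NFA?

9

Recursing over subexpressions:
Each of the 5 symbol leaves contributes a 2-state fragment.
  s·s = 3 states
  p ∪ s·s = 7 states
  r·s·(p ∪ s·s) = 9 states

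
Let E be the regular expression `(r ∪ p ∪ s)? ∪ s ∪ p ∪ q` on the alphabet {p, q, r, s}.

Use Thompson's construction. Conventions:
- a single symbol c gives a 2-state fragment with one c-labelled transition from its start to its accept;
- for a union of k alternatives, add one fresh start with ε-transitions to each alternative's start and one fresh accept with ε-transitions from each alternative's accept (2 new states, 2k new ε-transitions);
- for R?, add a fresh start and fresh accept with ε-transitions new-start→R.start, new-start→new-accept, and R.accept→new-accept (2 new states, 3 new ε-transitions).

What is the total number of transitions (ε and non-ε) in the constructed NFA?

Bottom-up over the parse tree:
Each of the 6 symbol leaves contributes 1 transition (1 symbol, 0 ε).
  r ∪ p ∪ s = 9 transitions (3 symbol, 6 ε)
  (r ∪ p ∪ s)? = 12 transitions (3 symbol, 9 ε)
  (r ∪ p ∪ s)? ∪ s ∪ p ∪ q = 23 transitions (6 symbol, 17 ε)

23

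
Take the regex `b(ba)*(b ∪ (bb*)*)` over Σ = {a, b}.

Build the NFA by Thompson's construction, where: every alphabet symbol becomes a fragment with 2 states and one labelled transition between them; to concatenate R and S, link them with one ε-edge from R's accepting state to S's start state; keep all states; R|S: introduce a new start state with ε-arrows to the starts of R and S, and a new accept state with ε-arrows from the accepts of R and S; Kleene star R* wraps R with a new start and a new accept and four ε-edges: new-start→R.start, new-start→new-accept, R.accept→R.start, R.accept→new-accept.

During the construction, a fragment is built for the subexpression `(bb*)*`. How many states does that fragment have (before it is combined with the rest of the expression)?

8

Fragment for `(bb*)*`:
Each of the 2 symbol leaves contributes a 2-state fragment.
  b* → 4 states
  bb* → 6 states
  (bb*)* → 8 states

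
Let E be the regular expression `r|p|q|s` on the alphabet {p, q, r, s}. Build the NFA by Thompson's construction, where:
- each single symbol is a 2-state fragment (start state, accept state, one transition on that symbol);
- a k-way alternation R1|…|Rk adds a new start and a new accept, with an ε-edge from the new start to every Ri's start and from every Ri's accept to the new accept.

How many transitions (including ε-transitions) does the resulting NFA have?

Building bottom-up:
Each of the 4 symbol leaves contributes 1 transition (1 symbol, 0 ε).
  r|p|q|s : 12 transitions (4 symbol, 8 ε)

12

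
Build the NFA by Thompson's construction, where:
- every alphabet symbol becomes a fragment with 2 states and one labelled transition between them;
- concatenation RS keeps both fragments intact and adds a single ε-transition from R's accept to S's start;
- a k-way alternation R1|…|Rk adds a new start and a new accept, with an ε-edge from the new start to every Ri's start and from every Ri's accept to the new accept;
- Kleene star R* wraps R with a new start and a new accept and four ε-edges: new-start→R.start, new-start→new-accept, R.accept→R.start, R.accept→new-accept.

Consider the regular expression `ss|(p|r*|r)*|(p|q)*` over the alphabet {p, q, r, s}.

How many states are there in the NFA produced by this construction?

26

By structural recursion:
Each of the 7 symbol leaves contributes a 2-state fragment.
  ss → 4 states
  r* → 4 states
  p|r*|r → 10 states
  (p|r*|r)* → 12 states
  p|q → 6 states
  (p|q)* → 8 states
  ss|(p|r*|r)*|(p|q)* → 26 states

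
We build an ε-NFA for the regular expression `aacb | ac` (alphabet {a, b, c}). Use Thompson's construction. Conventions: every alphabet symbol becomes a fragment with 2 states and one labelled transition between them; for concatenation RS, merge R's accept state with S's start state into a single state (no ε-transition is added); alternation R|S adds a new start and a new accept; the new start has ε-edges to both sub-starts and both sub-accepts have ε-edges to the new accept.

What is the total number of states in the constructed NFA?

10

Bottom-up over the parse tree:
Each of the 6 symbol leaves contributes a 2-state fragment.
  aacb = 5 states
  ac = 3 states
  aacb | ac = 10 states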